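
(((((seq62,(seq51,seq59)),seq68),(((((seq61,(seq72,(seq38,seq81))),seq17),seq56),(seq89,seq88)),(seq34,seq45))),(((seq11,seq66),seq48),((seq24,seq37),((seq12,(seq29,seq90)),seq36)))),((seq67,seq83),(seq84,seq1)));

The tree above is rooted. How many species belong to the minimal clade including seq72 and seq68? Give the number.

14

The MRCA of seq72 and seq68 is the node subtending (((seq62,(seq51,seq59)),seq68),(((((seq61,(seq72,(seq38,seq81))),seq17),seq56),(seq89,seq88)),(seq34,seq45))).
That clade contains 14 terminal taxa: seq17, seq34, seq38, seq45, seq51, seq56, seq59, seq61, seq62, seq68, seq72, seq81, seq88, seq89.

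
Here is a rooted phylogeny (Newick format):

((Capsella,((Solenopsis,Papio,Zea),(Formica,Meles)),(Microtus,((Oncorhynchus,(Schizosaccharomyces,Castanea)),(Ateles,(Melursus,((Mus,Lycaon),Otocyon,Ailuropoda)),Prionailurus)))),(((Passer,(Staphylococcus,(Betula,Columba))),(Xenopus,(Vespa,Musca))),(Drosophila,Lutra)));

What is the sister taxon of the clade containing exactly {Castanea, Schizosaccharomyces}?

The clade containing exactly {Castanea, Schizosaccharomyces} attaches to the tree at the node subtending (Oncorhynchus,(Schizosaccharomyces,Castanea)).
The other lineage descending from that same node — the sister group — is the single tip Oncorhynchus.

Oncorhynchus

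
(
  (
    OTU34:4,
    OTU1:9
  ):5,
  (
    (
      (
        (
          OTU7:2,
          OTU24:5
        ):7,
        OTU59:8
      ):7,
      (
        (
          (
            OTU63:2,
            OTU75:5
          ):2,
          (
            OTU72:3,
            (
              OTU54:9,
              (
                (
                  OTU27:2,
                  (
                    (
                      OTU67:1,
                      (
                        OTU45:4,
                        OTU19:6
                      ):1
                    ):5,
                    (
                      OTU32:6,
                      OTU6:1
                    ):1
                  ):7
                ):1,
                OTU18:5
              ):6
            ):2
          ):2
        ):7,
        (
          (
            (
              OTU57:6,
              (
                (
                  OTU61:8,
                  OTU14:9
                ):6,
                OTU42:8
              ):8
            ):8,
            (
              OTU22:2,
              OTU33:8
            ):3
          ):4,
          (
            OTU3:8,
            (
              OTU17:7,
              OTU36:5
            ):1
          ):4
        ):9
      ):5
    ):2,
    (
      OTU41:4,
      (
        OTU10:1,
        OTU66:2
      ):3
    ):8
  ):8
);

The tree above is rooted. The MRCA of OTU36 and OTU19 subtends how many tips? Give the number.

20

The MRCA of OTU36 and OTU19 is the node subtending (((OTU63,OTU75),(OTU72,(OTU54,((OTU27,((OTU67,(OTU45,OTU19)),(OTU32,OTU6))),OTU18)))),(((OTU57,((OTU61,OTU14),OTU42)),(OTU22,OTU33)),(OTU3,(OTU17,OTU36)))).
That clade contains 20 terminal taxa: OTU14, OTU17, OTU18, OTU19, OTU22, OTU27, OTU3, OTU32, OTU33, OTU36, OTU42, OTU45, OTU54, OTU57, OTU6, OTU61, OTU63, OTU67, OTU72, OTU75.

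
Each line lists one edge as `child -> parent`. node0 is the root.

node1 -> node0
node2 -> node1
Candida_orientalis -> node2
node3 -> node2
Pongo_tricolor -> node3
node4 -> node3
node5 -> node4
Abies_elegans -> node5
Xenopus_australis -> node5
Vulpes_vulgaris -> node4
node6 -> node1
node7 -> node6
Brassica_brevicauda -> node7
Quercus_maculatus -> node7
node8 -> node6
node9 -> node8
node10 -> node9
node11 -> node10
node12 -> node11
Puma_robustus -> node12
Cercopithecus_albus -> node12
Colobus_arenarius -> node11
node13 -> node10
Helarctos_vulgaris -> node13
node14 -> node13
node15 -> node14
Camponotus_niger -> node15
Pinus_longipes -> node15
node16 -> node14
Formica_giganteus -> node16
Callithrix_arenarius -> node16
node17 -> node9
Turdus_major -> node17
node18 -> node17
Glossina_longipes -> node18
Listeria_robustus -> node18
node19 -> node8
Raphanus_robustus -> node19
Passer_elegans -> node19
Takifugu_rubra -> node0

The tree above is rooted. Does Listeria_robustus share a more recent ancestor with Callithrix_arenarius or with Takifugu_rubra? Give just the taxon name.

Callithrix_arenarius

The MRCA of Listeria_robustus and Callithrix_arenarius subtends ((((Puma_robustus,Cercopithecus_albus),Colobus_arenarius),(Helarctos_vulgaris,((Camponotus_niger,Pinus_longipes),(Formica_giganteus,Callithrix_arenarius)))),(Turdus_major,(Glossina_longipes,Listeria_robustus))) (11 taxa).
The MRCA of Listeria_robustus and Takifugu_rubra is the root, subtending the entire tree (21 taxa).
The first is nested inside the second, so Listeria_robustus shares a more recent common ancestor with Callithrix_arenarius.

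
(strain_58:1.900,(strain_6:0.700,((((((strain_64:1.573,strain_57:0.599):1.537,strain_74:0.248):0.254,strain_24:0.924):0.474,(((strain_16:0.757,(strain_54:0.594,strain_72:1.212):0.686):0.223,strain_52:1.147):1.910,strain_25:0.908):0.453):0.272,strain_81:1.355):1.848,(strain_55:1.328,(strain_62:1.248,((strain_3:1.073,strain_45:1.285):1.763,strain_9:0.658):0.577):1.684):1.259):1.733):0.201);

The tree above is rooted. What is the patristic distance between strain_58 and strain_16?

9.297

The path runs strain_58 → … → MRCA → … → strain_16; the MRCA is the root of the tree.
Branch lengths along that path: 1.900 + 0.201 + 1.733 + 1.848 + 0.272 + 0.453 + 1.910 + 0.223 + 0.757 = 9.297.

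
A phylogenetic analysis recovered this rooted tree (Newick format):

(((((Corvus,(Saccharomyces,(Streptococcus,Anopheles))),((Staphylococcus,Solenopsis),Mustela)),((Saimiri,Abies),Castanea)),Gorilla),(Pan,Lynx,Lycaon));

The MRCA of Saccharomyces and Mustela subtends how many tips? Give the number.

The MRCA of Saccharomyces and Mustela is the node subtending ((Corvus,(Saccharomyces,(Streptococcus,Anopheles))),((Staphylococcus,Solenopsis),Mustela)).
That clade contains 7 terminal taxa: Anopheles, Corvus, Mustela, Saccharomyces, Solenopsis, Staphylococcus, Streptococcus.

7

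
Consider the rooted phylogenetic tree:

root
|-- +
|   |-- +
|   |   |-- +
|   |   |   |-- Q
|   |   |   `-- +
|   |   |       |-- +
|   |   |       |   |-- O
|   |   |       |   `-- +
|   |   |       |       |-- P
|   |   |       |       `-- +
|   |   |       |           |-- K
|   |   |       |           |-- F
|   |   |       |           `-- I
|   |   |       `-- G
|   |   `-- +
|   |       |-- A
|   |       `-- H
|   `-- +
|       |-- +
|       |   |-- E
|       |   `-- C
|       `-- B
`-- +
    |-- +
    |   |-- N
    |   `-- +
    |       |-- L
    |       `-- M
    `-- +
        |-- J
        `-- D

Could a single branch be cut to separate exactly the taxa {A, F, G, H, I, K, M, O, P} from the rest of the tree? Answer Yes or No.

The MRCA of the listed taxa is the root, so the smallest clade containing them is the whole tree.
That clade also contains B, C, D, E, J, L, N, Q, which are not in the proposed group, so the group is not monophyletic.

No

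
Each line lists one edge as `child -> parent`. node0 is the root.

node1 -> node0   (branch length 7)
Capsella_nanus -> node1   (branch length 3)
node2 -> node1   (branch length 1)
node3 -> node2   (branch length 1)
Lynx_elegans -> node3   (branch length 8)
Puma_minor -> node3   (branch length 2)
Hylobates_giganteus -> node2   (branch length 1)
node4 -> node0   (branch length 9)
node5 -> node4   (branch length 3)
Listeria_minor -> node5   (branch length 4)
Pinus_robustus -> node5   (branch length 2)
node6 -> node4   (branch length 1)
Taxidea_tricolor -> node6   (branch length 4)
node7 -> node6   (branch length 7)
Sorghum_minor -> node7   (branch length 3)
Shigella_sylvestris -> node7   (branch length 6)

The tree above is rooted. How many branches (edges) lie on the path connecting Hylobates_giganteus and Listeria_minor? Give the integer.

6

The MRCA of Hylobates_giganteus and Listeria_minor is the root of the tree.
From Hylobates_giganteus up to that node: 3 branches. From Listeria_minor up to the same node: 3 branches. Total: 3 + 3 = 6.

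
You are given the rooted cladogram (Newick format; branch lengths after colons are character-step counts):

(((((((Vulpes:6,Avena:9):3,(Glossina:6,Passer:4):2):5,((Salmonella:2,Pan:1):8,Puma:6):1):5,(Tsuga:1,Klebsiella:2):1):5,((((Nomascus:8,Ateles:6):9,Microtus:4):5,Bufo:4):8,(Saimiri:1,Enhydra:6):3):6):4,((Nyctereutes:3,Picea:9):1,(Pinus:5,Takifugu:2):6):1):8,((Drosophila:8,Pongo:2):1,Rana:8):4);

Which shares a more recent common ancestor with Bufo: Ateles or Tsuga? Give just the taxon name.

The MRCA of Bufo and Ateles subtends (((Nomascus,Ateles),Microtus),Bufo) (4 taxa).
The MRCA of Bufo and Tsuga subtends (((((Vulpes,Avena),(Glossina,Passer)),((Salmonella,Pan),Puma)),(Tsuga,Klebsiella)),((((Nomascus,Ateles),Microtus),Bufo),(Saimiri,Enhydra))) (15 taxa).
The first is nested inside the second, so Bufo shares a more recent common ancestor with Ateles.

Ateles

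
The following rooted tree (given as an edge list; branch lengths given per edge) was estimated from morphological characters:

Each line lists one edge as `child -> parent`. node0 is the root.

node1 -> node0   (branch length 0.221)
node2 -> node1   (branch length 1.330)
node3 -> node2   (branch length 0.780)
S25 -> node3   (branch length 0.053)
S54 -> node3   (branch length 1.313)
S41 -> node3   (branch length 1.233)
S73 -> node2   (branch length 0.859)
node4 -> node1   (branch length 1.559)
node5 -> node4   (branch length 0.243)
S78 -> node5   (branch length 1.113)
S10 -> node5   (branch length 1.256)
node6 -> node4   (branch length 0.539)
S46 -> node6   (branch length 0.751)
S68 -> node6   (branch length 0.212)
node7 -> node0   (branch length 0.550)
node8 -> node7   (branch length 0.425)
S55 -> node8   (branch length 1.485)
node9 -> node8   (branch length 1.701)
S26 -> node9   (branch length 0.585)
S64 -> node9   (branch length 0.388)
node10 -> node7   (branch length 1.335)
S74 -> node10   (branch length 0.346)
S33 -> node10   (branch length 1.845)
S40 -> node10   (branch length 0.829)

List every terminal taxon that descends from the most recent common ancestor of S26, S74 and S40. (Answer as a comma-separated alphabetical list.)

Tracing S26: it sits inside (S26,S64).
Tracing S74: it sits inside (S74,S33,S40).
Tracing S40: it sits inside (S74,S33,S40).
The smallest clade enclosing all 3 is ((S55,(S26,S64)),(S74,S33,S40)); the answer is its 6 terminal taxa in alphabetical order.

S26, S33, S40, S55, S64, S74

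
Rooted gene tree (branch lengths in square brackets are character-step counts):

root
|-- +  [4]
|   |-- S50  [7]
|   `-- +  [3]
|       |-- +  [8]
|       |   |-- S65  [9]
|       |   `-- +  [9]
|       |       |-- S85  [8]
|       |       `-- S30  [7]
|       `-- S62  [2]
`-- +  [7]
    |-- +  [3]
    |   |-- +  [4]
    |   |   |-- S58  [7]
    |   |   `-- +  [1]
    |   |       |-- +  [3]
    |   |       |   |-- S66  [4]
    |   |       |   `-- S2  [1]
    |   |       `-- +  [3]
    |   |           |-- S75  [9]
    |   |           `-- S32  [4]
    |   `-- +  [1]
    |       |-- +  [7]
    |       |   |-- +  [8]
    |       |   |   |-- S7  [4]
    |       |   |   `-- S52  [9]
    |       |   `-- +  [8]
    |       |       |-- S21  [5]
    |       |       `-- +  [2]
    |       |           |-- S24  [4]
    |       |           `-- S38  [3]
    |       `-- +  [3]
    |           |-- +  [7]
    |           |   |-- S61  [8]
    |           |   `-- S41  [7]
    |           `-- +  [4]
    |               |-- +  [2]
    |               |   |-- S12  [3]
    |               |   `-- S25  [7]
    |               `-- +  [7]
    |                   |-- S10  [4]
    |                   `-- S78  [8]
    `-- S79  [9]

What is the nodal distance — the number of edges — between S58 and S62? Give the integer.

The MRCA of S58 and S62 is the root of the tree.
From S58 up to that node: 4 branches. From S62 up to the same node: 3 branches. Total: 4 + 3 = 7.

7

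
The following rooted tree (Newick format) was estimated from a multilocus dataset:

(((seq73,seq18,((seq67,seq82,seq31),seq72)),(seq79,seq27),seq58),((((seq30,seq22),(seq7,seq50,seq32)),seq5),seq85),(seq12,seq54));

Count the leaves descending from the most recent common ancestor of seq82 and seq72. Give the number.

The MRCA of seq82 and seq72 is the node subtending ((seq67,seq82,seq31),seq72).
That clade contains 4 terminal taxa: seq31, seq67, seq72, seq82.

4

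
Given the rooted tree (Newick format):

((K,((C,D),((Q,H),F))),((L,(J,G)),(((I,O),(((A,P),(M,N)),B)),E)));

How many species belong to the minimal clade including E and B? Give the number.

8

The MRCA of E and B is the node subtending (((I,O),(((A,P),(M,N)),B)),E).
That clade contains 8 terminal taxa: A, B, E, I, M, N, O, P.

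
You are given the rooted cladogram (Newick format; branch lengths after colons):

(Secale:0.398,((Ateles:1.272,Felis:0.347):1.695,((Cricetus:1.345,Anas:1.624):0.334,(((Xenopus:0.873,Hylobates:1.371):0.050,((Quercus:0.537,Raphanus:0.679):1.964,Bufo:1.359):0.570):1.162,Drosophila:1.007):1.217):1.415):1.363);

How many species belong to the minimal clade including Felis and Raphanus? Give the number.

10

The MRCA of Felis and Raphanus is the node subtending ((Ateles,Felis),((Cricetus,Anas),(((Xenopus,Hylobates),((Quercus,Raphanus),Bufo)),Drosophila))).
That clade contains 10 terminal taxa: Anas, Ateles, Bufo, Cricetus, Drosophila, Felis, Hylobates, Quercus, Raphanus, Xenopus.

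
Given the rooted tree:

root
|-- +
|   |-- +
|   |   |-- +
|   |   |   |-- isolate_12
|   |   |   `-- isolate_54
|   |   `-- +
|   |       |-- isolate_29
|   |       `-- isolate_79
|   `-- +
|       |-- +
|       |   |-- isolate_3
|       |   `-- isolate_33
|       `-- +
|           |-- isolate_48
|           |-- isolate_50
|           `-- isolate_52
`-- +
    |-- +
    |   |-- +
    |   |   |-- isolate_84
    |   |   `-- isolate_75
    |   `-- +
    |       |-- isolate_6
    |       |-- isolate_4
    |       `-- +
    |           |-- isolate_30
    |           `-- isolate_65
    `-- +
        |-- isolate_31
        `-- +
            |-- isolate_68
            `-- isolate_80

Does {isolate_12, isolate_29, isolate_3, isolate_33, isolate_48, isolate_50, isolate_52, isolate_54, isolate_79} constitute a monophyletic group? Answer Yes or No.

Yes

The most recent common ancestor of these taxa subtends (((isolate_12,isolate_54),(isolate_29,isolate_79)),((isolate_3,isolate_33),(isolate_48,isolate_50,isolate_52))).
That clade has exactly 9 tips — every listed taxon and nothing else — so the group is monophyletic.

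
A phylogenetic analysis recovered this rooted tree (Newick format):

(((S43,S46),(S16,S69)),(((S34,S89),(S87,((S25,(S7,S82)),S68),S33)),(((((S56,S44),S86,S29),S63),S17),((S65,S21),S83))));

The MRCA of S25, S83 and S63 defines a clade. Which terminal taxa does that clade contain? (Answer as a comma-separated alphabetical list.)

Tracing S25: it sits inside (S25,(S7,S82)).
Tracing S83: it sits inside ((S65,S21),S83).
Tracing S63: it sits inside (((S56,S44),S86,S29),S63).
The smallest clade enclosing all 3 is (((S34,S89),(S87,((S25,(S7,S82)),S68),S33)),(((((S56,S44),S86,S29),S63),S17),((S65,S21),S83))); the answer is its 17 terminal taxa in alphabetical order.

S17, S21, S25, S29, S33, S34, S44, S56, S63, S65, S68, S7, S82, S83, S86, S87, S89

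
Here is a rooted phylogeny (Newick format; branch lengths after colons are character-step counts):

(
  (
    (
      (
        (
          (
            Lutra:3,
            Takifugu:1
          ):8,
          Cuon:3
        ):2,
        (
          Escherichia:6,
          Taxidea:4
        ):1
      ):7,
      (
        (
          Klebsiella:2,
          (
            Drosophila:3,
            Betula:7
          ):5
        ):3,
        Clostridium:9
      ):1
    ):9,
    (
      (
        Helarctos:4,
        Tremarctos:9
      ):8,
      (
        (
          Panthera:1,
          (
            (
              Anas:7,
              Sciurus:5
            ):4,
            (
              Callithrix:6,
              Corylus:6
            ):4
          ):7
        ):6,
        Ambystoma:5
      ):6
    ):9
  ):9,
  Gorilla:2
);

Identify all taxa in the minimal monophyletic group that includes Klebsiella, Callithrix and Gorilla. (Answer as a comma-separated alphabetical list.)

Ambystoma, Anas, Betula, Callithrix, Clostridium, Corylus, Cuon, Drosophila, Escherichia, Gorilla, Helarctos, Klebsiella, Lutra, Panthera, Sciurus, Takifugu, Taxidea, Tremarctos

Tracing Klebsiella: it sits inside (Klebsiella,(Drosophila,Betula)).
Tracing Callithrix: it sits inside (Callithrix,Corylus).
Tracing Gorilla: it attaches directly to the root.
The smallest clade enclosing all 3 is the whole tree (their MRCA is the root), so the answer is all 18 tips in alphabetical order.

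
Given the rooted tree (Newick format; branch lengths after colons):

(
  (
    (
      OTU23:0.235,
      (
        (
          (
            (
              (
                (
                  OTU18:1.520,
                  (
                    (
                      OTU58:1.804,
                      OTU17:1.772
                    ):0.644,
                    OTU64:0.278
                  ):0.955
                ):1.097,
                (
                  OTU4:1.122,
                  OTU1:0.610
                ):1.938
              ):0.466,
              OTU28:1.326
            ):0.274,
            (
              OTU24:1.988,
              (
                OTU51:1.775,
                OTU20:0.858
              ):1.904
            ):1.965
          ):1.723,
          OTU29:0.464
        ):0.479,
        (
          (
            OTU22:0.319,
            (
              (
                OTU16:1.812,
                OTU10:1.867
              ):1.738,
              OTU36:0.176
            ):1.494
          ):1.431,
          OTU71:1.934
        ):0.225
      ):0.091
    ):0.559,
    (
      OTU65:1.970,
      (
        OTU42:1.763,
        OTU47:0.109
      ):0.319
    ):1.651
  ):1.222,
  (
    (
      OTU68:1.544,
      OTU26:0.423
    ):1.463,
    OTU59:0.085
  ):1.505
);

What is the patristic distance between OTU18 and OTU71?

7.718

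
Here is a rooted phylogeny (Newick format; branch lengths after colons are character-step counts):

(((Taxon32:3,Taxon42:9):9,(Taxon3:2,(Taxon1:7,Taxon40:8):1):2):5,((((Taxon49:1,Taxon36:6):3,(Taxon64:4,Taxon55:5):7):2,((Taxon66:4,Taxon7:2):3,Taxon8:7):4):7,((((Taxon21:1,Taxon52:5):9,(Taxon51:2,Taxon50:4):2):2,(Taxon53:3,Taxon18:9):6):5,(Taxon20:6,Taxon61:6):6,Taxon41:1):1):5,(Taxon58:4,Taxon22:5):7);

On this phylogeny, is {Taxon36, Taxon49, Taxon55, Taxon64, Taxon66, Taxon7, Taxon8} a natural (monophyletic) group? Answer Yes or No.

The most recent common ancestor of these taxa subtends (((Taxon49,Taxon36),(Taxon64,Taxon55)),((Taxon66,Taxon7),Taxon8)).
That clade has exactly 7 tips — every listed taxon and nothing else — so the group is monophyletic.

Yes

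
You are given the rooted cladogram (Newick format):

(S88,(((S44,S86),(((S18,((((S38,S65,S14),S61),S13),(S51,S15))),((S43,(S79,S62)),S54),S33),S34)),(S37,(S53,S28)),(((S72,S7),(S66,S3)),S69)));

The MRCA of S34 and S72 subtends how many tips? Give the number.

The MRCA of S34 and S72 is the node subtending (((S44,S86),(((S18,((((S38,S65,S14),S61),S13),(S51,S15))),((S43,(S79,S62)),S54),S33),S34)),(S37,(S53,S28)),(((S72,S7),(S66,S3)),S69)).
That clade contains 24 terminal taxa: S13, S14, S15, S18, S28, S3, S33, S34, S37, S38, S43, S44, S51, S53, S54, S61, S62, S65, S66, S69, S7, S72, S79, S86.

24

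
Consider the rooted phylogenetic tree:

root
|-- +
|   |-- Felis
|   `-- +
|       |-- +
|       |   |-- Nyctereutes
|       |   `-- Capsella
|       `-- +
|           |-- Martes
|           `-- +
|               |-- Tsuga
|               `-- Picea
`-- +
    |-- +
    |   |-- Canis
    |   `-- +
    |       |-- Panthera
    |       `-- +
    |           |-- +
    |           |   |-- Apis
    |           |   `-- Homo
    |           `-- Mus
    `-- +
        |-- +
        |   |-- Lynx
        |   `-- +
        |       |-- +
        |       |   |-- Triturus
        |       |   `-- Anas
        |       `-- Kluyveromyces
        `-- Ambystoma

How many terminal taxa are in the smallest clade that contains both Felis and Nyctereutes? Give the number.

The MRCA of Felis and Nyctereutes is the node subtending (Felis,((Nyctereutes,Capsella),(Martes,(Tsuga,Picea)))).
That clade contains 6 terminal taxa: Capsella, Felis, Martes, Nyctereutes, Picea, Tsuga.

6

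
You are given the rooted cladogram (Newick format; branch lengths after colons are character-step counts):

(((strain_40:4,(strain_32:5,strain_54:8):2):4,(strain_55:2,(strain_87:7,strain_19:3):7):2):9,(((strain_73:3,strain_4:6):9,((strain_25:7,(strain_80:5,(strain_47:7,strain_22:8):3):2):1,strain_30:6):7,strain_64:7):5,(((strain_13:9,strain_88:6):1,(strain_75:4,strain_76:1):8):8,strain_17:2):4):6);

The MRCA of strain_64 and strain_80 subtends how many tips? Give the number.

8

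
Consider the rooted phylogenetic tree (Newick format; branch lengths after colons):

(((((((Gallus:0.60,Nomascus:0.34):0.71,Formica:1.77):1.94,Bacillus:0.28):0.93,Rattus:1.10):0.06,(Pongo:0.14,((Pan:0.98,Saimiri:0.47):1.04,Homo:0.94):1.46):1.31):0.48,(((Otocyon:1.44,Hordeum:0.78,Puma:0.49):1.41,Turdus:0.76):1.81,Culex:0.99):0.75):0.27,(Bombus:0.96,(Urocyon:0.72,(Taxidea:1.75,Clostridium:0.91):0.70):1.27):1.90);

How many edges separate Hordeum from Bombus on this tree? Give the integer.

7

The MRCA of Hordeum and Bombus is the root of the tree.
From Hordeum up to that node: 5 branches. From Bombus up to the same node: 2 branches. Total: 5 + 2 = 7.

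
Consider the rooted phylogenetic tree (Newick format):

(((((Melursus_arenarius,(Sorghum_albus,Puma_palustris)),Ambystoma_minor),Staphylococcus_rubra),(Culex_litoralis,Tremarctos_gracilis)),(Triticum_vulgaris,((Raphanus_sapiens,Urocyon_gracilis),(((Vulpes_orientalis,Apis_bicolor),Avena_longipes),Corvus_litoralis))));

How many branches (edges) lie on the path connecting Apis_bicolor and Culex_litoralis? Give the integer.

The MRCA of Apis_bicolor and Culex_litoralis is the root of the tree.
From Apis_bicolor up to that node: 6 branches. From Culex_litoralis up to the same node: 3 branches. Total: 6 + 3 = 9.

9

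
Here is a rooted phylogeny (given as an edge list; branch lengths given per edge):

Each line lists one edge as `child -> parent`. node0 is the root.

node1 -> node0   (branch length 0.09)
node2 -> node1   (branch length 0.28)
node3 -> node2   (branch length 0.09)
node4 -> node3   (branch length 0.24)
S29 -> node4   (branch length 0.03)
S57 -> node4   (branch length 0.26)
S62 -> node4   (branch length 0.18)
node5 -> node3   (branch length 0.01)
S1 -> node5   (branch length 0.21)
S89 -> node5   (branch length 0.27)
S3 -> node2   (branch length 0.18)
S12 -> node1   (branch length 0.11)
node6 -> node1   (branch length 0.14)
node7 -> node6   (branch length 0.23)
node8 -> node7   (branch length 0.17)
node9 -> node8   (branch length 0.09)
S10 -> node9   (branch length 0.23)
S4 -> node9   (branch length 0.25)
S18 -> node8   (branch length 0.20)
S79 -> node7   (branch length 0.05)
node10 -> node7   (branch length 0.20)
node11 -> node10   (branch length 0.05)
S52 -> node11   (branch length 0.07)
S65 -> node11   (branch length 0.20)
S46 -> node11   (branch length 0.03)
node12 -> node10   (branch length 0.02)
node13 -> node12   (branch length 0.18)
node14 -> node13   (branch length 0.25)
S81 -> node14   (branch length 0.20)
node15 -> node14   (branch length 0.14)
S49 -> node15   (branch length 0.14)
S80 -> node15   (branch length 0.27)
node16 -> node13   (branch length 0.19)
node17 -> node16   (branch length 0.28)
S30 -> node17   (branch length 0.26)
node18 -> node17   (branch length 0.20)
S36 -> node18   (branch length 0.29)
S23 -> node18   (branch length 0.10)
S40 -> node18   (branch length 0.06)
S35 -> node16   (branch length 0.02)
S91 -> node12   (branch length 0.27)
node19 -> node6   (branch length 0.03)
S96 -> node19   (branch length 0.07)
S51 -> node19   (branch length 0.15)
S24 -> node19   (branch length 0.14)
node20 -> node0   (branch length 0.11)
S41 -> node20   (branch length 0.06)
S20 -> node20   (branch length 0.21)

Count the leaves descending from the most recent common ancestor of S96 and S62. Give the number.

26

The MRCA of S96 and S62 is the node subtending ((((S29,S57,S62),(S1,S89)),S3),S12,((((S10,S4),S18),S79,((S52,S65,S46),(((S81,(S49,S80)),((S30,(S36,S23,S40)),S35)),S91))),(S96,S51,S24))).
That clade contains 26 terminal taxa: S1, S10, S12, S18, S23, S24, S29, S3, S30, S35, S36, S4, S40, S46, S49, S51, S52, S57, S62, S65, S79, S80, S81, S89, S91, S96.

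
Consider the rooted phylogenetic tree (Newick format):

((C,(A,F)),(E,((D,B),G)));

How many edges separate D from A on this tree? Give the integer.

7

The MRCA of D and A is the root of the tree.
From D up to that node: 4 branches. From A up to the same node: 3 branches. Total: 4 + 3 = 7.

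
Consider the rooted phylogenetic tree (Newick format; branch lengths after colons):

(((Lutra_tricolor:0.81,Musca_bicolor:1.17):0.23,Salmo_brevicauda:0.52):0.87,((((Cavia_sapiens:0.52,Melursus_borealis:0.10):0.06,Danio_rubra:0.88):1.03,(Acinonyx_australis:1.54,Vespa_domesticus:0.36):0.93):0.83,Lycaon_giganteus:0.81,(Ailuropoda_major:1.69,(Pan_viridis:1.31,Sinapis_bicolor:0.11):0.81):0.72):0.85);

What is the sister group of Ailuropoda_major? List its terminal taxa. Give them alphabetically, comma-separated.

Pan_viridis, Sinapis_bicolor

Ailuropoda_major attaches to the tree at the node subtending (Ailuropoda_major,(Pan_viridis,Sinapis_bicolor)).
The other lineage descending from that same node — the sister group — is (Pan_viridis,Sinapis_bicolor); its 2 tips in alphabetical order are the answer.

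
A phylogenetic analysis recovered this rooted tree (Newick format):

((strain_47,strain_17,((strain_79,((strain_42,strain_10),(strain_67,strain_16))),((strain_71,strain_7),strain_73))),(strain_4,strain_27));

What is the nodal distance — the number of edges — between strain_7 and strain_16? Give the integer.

The MRCA of strain_7 and strain_16 is the node subtending ((strain_79,((strain_42,strain_10),(strain_67,strain_16))),((strain_71,strain_7),strain_73)).
From strain_7 up to that node: 3 branches. From strain_16 up to the same node: 4 branches. Total: 3 + 4 = 7.

7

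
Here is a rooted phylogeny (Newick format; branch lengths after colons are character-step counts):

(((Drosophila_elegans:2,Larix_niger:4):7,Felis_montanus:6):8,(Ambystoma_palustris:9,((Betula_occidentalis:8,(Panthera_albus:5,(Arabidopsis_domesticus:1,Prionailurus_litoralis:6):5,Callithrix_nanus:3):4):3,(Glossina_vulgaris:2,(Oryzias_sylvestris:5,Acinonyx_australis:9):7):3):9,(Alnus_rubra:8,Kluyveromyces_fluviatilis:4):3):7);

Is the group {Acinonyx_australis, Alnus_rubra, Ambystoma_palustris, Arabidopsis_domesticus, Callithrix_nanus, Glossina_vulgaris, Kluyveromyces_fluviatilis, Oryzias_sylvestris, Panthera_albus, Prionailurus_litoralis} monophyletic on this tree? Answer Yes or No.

The MRCA of the listed taxa subtends (Ambystoma_palustris,((Betula_occidentalis,(Panthera_albus,(Arabidopsis_domesticus,Prionailurus_litoralis),Callithrix_nanus)),(Glossina_vulgaris,(Oryzias_sylvestris,Acinonyx_australis))),(Alnus_rubra,Kluyveromyces_fluviatilis)).
That clade also contains Betula_occidentalis, which is not in the proposed group, so the group is not monophyletic.

No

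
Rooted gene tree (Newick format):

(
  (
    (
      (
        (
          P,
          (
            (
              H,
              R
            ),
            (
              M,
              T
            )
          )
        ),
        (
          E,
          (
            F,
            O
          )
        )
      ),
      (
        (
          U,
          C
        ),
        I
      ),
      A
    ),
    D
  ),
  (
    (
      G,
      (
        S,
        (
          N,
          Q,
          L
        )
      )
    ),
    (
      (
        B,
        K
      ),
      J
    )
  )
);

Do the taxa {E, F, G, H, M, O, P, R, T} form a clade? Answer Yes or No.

The MRCA of the listed taxa is the root, so the smallest clade containing them is the whole tree.
That clade also contains A, B, C, D, I, J, K, L, N, Q, S, U, which are not in the proposed group, so the group is not monophyletic.

No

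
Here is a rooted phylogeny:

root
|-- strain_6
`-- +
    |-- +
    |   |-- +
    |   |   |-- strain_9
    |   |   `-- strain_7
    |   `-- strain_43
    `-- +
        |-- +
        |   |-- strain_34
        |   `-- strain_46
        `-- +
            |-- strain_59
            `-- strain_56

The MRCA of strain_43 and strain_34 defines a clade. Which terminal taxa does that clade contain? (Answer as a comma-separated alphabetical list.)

Tracing strain_43: it sits inside ((strain_9,strain_7),strain_43).
Tracing strain_34: it sits inside (strain_34,strain_46).
The smallest clade enclosing both is (((strain_9,strain_7),strain_43),((strain_34,strain_46),(strain_59,strain_56))); the answer is its 7 terminal taxa in alphabetical order.

strain_34, strain_43, strain_46, strain_56, strain_59, strain_7, strain_9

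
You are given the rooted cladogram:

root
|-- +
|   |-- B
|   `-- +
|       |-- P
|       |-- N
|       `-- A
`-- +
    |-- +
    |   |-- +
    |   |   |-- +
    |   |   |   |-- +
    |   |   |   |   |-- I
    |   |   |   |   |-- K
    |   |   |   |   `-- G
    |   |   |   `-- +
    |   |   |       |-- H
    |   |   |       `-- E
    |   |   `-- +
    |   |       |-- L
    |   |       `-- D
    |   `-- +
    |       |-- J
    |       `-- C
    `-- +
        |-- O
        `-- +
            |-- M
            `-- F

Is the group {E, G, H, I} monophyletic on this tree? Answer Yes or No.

No

The MRCA of the listed taxa subtends ((I,K,G),(H,E)).
That clade also contains K, which is not in the proposed group, so the group is not monophyletic.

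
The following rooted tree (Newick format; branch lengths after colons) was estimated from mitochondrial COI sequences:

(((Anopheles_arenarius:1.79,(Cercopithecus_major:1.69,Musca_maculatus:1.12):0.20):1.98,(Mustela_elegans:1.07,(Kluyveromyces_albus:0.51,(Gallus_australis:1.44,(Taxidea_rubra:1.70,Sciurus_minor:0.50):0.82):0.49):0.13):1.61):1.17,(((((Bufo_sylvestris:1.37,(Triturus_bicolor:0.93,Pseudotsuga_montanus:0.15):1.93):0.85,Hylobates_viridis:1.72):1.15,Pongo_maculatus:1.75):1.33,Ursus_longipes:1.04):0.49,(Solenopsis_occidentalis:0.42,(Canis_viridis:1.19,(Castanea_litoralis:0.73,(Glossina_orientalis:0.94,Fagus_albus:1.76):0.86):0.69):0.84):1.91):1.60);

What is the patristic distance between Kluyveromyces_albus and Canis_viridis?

The path runs Kluyveromyces_albus → … → MRCA → … → Canis_viridis; the MRCA is the root of the tree.
Branch lengths along that path: 0.51 + 0.13 + 1.61 + 1.17 + 1.60 + 1.91 + 0.84 + 1.19 = 8.96.

8.96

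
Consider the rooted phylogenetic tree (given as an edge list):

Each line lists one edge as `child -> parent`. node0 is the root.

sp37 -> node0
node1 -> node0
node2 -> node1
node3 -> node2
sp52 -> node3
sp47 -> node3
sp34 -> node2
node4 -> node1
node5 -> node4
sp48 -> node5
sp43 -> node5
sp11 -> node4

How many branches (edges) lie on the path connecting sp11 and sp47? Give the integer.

The MRCA of sp11 and sp47 is the node subtending (((sp52,sp47),sp34),((sp48,sp43),sp11)).
From sp11 up to that node: 2 branches. From sp47 up to the same node: 3 branches. Total: 2 + 3 = 5.

5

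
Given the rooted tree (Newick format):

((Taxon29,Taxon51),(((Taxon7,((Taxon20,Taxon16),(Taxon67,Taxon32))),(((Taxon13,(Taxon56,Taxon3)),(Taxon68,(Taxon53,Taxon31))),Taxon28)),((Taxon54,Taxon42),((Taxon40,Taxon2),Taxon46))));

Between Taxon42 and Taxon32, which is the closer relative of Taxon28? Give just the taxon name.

Taxon32

The MRCA of Taxon28 and Taxon32 subtends ((Taxon7,((Taxon20,Taxon16),(Taxon67,Taxon32))),(((Taxon13,(Taxon56,Taxon3)),(Taxon68,(Taxon53,Taxon31))),Taxon28)) (12 taxa).
The MRCA of Taxon28 and Taxon42 subtends (((Taxon7,((Taxon20,Taxon16),(Taxon67,Taxon32))),(((Taxon13,(Taxon56,Taxon3)),(Taxon68,(Taxon53,Taxon31))),Taxon28)),((Taxon54,Taxon42),((Taxon40,Taxon2),Taxon46))) (17 taxa).
The first is nested inside the second, so Taxon28 shares a more recent common ancestor with Taxon32.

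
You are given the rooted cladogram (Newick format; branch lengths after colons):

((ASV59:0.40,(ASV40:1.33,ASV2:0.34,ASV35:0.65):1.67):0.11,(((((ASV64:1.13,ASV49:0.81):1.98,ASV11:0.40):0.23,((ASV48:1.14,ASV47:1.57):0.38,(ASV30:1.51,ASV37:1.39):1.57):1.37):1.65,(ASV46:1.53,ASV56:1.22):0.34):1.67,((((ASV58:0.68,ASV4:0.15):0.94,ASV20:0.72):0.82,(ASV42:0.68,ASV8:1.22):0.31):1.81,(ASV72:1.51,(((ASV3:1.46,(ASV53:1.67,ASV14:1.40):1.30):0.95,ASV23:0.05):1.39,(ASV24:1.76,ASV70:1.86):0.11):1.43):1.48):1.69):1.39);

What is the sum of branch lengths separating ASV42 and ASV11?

The path runs ASV42 → … → MRCA → … → ASV11; the MRCA is the node subtending (((((ASV64,ASV49),ASV11),((ASV48,ASV47),(ASV30,ASV37))),(ASV46,ASV56)),((((ASV58,ASV4),ASV20),(ASV42,ASV8)),(ASV72,(((ASV3,(ASV53,ASV14)),ASV23),(ASV24,ASV70))))).
Branch lengths along that path: 0.68 + 0.31 + 1.81 + 1.69 + 1.67 + 1.65 + 0.23 + 0.40 = 8.44.

8.44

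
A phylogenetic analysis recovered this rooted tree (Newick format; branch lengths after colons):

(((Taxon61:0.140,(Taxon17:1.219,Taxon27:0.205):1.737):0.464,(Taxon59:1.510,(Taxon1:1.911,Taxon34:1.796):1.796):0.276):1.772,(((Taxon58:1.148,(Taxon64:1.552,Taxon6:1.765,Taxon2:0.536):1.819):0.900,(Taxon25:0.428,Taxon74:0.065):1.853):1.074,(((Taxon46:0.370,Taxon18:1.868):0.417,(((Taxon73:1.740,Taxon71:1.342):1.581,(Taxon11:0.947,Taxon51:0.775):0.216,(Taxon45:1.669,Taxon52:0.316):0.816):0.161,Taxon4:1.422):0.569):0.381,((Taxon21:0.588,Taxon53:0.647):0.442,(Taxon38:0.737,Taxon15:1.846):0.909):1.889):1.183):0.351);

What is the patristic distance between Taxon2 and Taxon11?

7.786

The path runs Taxon2 → … → MRCA → … → Taxon11; the MRCA is the node subtending (((Taxon58,(Taxon64,Taxon6,Taxon2)),(Taxon25,Taxon74)),(((Taxon46,Taxon18),(((Taxon73,Taxon71),(Taxon11,Taxon51),(Taxon45,Taxon52)),Taxon4)),((Taxon21,Taxon53),(Taxon38,Taxon15)))).
Branch lengths along that path: 0.536 + 1.819 + 0.900 + 1.074 + 1.183 + 0.381 + 0.569 + 0.161 + 0.216 + 0.947 = 7.786.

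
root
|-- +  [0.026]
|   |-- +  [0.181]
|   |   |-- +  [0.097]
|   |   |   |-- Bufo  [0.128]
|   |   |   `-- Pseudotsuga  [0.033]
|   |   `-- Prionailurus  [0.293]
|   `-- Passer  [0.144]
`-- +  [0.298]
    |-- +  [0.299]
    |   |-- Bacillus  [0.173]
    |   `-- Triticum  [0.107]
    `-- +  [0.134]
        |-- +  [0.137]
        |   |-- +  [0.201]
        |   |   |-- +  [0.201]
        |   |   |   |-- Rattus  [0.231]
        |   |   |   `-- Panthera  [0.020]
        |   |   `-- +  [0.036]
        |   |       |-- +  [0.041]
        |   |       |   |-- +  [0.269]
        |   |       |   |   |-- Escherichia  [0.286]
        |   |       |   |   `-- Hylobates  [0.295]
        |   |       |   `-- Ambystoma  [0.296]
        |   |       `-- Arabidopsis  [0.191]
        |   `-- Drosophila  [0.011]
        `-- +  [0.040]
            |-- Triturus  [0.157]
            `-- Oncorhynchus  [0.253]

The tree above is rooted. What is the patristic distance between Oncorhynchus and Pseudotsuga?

The path runs Oncorhynchus → … → MRCA → … → Pseudotsuga; the MRCA is the root of the tree.
Branch lengths along that path: 0.253 + 0.040 + 0.134 + 0.298 + 0.026 + 0.181 + 0.097 + 0.033 = 1.062.

1.062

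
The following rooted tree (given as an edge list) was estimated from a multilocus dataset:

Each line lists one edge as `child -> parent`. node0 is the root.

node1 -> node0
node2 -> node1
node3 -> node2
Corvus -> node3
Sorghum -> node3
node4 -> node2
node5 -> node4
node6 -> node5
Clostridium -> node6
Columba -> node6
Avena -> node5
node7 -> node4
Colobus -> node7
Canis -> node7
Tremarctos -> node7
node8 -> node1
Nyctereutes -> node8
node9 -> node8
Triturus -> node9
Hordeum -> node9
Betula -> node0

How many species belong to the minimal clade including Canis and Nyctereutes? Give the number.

The MRCA of Canis and Nyctereutes is the node subtending (((Corvus,Sorghum),(((Clostridium,Columba),Avena),(Colobus,Canis,Tremarctos))),(Nyctereutes,(Triturus,Hordeum))).
That clade contains 11 terminal taxa: Avena, Canis, Clostridium, Colobus, Columba, Corvus, Hordeum, Nyctereutes, Sorghum, Tremarctos, Triturus.

11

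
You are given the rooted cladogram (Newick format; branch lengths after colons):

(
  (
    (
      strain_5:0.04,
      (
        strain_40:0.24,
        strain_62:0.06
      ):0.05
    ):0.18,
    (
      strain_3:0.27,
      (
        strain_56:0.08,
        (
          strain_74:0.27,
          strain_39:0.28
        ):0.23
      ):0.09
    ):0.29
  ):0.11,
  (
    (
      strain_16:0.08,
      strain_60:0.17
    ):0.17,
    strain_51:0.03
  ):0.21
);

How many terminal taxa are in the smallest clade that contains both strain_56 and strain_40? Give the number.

7

The MRCA of strain_56 and strain_40 is the node subtending ((strain_5,(strain_40,strain_62)),(strain_3,(strain_56,(strain_74,strain_39)))).
That clade contains 7 terminal taxa: strain_3, strain_39, strain_40, strain_5, strain_56, strain_62, strain_74.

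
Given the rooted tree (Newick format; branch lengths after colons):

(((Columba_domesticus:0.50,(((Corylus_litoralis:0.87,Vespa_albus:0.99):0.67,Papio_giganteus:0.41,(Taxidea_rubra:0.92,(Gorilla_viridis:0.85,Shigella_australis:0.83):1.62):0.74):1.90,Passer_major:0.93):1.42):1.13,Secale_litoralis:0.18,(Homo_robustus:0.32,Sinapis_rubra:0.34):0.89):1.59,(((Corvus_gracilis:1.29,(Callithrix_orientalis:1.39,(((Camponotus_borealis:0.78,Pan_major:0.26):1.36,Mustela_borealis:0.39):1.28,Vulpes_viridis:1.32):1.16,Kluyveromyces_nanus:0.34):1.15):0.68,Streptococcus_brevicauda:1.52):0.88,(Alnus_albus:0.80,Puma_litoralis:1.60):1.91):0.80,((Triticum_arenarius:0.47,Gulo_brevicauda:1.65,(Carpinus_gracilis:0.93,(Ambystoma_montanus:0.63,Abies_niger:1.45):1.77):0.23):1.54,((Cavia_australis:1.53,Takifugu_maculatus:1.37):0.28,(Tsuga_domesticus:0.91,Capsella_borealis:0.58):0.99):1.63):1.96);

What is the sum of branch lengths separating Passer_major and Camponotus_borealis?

13.16

The path runs Passer_major → … → MRCA → … → Camponotus_borealis; the MRCA is the root of the tree.
Branch lengths along that path: 0.93 + 1.42 + 1.13 + 1.59 + 0.80 + 0.88 + 0.68 + 1.15 + 1.16 + 1.28 + 1.36 + 0.78 = 13.16.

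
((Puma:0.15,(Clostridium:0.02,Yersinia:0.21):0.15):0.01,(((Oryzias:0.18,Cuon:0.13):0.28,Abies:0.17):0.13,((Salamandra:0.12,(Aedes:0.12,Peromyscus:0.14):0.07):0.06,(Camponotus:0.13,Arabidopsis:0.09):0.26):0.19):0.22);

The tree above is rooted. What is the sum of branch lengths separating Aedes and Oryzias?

The path runs Aedes → … → MRCA → … → Oryzias; the MRCA is the node subtending (((Oryzias,Cuon),Abies),((Salamandra,(Aedes,Peromyscus)),(Camponotus,Arabidopsis))).
Branch lengths along that path: 0.12 + 0.07 + 0.06 + 0.19 + 0.13 + 0.28 + 0.18 = 1.03.

1.03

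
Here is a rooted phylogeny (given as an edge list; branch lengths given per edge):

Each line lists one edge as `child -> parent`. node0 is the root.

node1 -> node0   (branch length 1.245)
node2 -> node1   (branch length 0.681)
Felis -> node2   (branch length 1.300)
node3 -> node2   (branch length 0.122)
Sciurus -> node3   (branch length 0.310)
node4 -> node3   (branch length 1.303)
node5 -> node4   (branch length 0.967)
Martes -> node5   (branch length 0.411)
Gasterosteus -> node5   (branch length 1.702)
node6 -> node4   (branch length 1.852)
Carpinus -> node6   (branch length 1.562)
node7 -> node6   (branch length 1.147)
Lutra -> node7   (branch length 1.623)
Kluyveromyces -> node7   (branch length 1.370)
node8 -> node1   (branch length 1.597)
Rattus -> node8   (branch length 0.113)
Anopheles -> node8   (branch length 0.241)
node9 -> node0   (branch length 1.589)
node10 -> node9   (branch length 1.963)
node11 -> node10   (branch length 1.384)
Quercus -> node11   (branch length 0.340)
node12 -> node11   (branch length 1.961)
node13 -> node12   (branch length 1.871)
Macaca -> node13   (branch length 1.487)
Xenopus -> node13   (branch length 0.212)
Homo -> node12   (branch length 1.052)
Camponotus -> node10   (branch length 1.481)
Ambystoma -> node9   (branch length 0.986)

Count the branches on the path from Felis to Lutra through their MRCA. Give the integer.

6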